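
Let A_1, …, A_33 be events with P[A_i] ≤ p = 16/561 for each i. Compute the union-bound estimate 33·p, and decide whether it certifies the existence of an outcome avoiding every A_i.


Union bound: P[∪_{i=1}^{33} A_i] ≤ Σ_i P[A_i] ≤ 33·p = 33·(16/561) = 16/17.
Numerically: 16/17 ≈ 0.9411765.
Is 16/17 < 1? YES.
Since P[∪ A_i] ≤ 16/17 < 1, the complement has P[∩ A_i^c] ≥ 1 − 16/17 = 1/17 > 0, so some outcome avoids every A_i.

33·p = 16/17 ≈ 0.9411765; existence CERTIFIED by the union bound.


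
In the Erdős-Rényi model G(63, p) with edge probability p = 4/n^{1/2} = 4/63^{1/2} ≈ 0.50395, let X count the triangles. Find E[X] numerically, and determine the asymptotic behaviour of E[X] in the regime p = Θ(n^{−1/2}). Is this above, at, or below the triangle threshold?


Number of potential triangles: C(63, 3) = 39711.
Each occurs with probability p³ ≈ (0.50395)³ ≈ 1.2798797e-01.
By linearity: E[X] = C(63, 3)·p³ ≈ 39711 · 1.2798797e-01 ≈ 5082.53026.
Since α = 1/2 < 1, p = c/n^{1/2} ≫ 1/n is above the triangle threshold p ~ 1/n. Asymptotically E[X] ~ (c³/6)·n^{3(1−α)} = (4³/6)·n^{1.5} → ∞; triangles are abundant w.h.p.

E[X] ≈ 5082.53026; in regime p = Θ(1/n^{1/2}) E[X] diverges (above the triangle threshold p ~ 1/n).


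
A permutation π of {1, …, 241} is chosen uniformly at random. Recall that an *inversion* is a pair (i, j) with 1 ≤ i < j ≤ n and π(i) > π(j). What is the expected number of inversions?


Write X = Σ X_I over the C(241, 2) = 28920 pairs i < j, with X_I the indicator of one inversion.
There are 28920 indicators.
For each fixed pair i < j, the values π(i) and π(j) are two distinct elements of {1, …, 241} in uniformly random order; by symmetry P[π(i) > π(j)] = 1/2.
By linearity: E[X] = 28920 · (1/2) = C(241, 2) · (1/2) = 28920/2 = 14460 ≈ 14460.0000.

E[X] = 14460 = 14460.0000.


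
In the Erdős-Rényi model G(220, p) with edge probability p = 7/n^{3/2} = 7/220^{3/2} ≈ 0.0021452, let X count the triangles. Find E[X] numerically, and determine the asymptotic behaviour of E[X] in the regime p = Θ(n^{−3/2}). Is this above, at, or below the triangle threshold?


Number of potential triangles: C(220, 3) = 1750540.
Each occurs with probability p³ ≈ (0.0021452)³ ≈ 9.8717024e-09.
By linearity: E[X] = C(220, 3)·p³ ≈ 1750540 · 9.8717024e-09 ≈ 0.01728.
Since α = 3/2 > 1, p = c/n^{3/2} = o(1/n) is below the triangle threshold p ~ 1/n. Asymptotically E[X] ~ (c³/6)·n^{3(1−α)} = (7³/6)·n^{-1.5} → 0, so by Markov's inequality G has no triangles w.h.p.

E[X] ≈ 0.01728; in regime p = Θ(1/n^{3/2}) E[X] tends to 0 (below the triangle threshold p ~ 1/n).


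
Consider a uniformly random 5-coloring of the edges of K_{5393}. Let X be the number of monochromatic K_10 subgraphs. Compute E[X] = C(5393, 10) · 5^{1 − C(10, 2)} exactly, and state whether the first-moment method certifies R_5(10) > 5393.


E[X] = C(5393, 10) · 5^{1 − 45} = 5687418968154238267170642278008 · 5^{−44} = 5687418968154238267170642278008/5684341886080801486968994140625.
As a reduced fraction: E[X] = 5687418968154238267170642278008/5684341886080801486968994140625 ≈ 1.001.
Is E[X] < 1? NO.
Since E[X] ≥ 1, the first-moment bound is inconclusive at n = 5393; it does NOT by itself certify R_5(10) > 5393.

E[X] = 5687418968154238267170642278008/5684341886080801486968994140625 ≈ 1.001; E[X] ≥ 1; first-moment method inconclusive here.


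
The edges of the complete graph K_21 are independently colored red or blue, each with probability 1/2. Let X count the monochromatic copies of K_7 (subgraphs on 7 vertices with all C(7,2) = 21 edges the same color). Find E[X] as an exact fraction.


Let X = Σ_S X_S over the C(21, 7) = 116280 subsets S of size 7, where X_S = 1 if the K_7 on S is monochromatic.
For a fixed S, the K_7 on S has C(7, 2) = 21 edges. P[all 21 edges red] = (1/2)^21, and likewise for blue, so P[monochromatic] = 2·(1/2)^21 = 2^{1 − 21} = 1/1048576.
By linearity of expectation: E[X] = C(21, 7) · 2^{1 − 21} = 116280 · 1/1048576 = 14535/131072.
Numerically: E[X] ≈ 0.110893.

E[X] = C(21,7)·2^(1−C(7,2)) = 14535/131072 ≈ 0.110893.


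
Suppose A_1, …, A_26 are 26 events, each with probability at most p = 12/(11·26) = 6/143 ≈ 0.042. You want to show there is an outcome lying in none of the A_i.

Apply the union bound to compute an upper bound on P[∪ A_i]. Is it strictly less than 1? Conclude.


Union bound: P[∪_{i=1}^{26} A_i] ≤ Σ_i P[A_i] ≤ 26·p = 26·(6/143) = 12/11.
Numerically: 12/11 ≈ 1.091.
Is 12/11 < 1? NO.
Since the bound 12/11 is ≥ 1, the union bound is uninformative here; it does NOT by itself certify existence.

26·p = 12/11 ≈ 1.091; existence NOT certified by the union bound.


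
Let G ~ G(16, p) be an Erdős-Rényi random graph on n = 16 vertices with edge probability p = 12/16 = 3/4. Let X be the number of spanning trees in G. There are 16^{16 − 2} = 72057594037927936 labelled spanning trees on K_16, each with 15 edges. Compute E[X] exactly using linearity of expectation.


K_16 has 16^{16 − 2} = 72057594037927936 labelled spanning trees.
For each such spanning tree H, let X_H = 1 if all 15 edges of H are present in G. Then P[X_H = 1] = p^{15} = (3/4)^{15} = 14348907/1073741824.
By linearity of expectation: E[X] = Σ_H E[X_H] = 72057594037927936 · p^{15} = 72057594037927936 · 14348907/1073741824 = 962938848411648.
Numerically: E[X] ≈ 9.63e+14.

E[X] = 72057594037927936 · (3/4)^{15} = 962938848411648 ≈ 9.63e+14.


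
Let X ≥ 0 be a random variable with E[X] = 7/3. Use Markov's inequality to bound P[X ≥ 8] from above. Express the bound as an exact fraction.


μ = E[X] = 7/3, a = 8.
Markov: P[X ≥ 8] ≤ μ/a = (7/3)/8 = 7/24.
Numerically: ≈ 0.292.
(Since a = 8 > μ = 2.333, the bound 7/24 is < 1 and informative.)

P[X ≥ 8] ≤ 7/24 ≈ 0.292.


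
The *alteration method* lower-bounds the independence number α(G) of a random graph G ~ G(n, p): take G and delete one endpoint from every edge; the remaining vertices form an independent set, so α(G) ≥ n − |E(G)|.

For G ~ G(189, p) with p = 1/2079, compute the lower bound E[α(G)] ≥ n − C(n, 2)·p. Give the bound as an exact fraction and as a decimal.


E[|E(G)|] = C(189, 2)·p = 17766 · (1/2079) = 94/11.
E[α(G)] ≥ n − E[|E(G)|] = 189 − 94/11 = 1985/11.
Numerically: ≈ 180.455.
(This is only a lower bound; the true E[α(G)] may be larger.)

E[α(G)] ≥ 1985/11 ≈ 180.455.


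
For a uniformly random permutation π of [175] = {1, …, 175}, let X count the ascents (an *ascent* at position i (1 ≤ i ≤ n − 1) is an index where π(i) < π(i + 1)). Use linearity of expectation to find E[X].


Write X = Σ X_I over i = 1, …, 174, with X_I the indicator of one ascent.
There are 174 indicators.
For each fixed i, the pair (π(i), π(i+1)) is a uniformly random ordered pair of distinct values from {1, …, 175}; by symmetry P[π(i) < π(i+1)] = 1/2.
By linearity: E[X] = 174 · (1/2) = (175 − 1) · (1/2) = 87 ≈ 87.00000.

E[X] = 87 = 87.00000.


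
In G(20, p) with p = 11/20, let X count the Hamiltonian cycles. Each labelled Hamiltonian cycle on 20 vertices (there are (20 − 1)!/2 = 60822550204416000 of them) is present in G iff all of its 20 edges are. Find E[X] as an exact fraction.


K_20 has (20 − 1)!/2 = 60822550204416000 labelled Hamiltonian cycles.
For each such Hamiltonian cycle H, let X_H = 1 if all 20 edges of H are present in G. Then P[X_H = 1] = p^{20} = (11/20)^{20} = 672749994932560009201/104857600000000000000000000.
Summing the indicators: E[X] = Σ_H E[X_H] = 60822550204416000 · p^{20} = 60822550204416000 · 672749994932560009201/104857600000000000000000000 = 9989836509230039246035759128621/25600000000000000000.
Numerically: E[X] ≈ 3.90228e+11.

E[X] = 60822550204416000 · (11/20)^{20} = 9989836509230039246035759128621/25600000000000000000 ≈ 3.90228e+11.


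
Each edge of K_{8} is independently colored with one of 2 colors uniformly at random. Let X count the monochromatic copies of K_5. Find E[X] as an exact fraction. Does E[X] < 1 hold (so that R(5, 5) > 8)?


E[X] = C(8, 5) · 2^{1 − 10} = 56 · 2^{−9} = 56/512.
As a reduced fraction: E[X] = 7/64 ≈ 0.1093750.
Is E[X] < 1? YES.
Since E[X] < 1, there exists a 2-coloring of K_{8} with no monochromatic K_5; hence R(5, 5) > 8.

E[X] = 7/64 ≈ 0.1093750; E[X] < 1, so R(5, 5) > 8.


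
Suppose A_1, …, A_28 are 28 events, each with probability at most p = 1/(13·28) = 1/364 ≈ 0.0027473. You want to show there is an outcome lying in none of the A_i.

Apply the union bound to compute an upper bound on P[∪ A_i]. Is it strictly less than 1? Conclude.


Union bound: P[∪_{i=1}^{28} A_i] ≤ Σ_i P[A_i] ≤ 28·p = 28·(1/364) = 1/13.
Numerically: 1/13 ≈ 0.0769231.
Is 1/13 < 1? YES.
Since P[∪ A_i] ≤ 1/13 < 1, the complement has P[∩ A_i^c] ≥ 1 − 1/13 = 12/13 > 0, so some outcome avoids every A_i.

28·p = 1/13 ≈ 0.0769231; existence CERTIFIED by the union bound.


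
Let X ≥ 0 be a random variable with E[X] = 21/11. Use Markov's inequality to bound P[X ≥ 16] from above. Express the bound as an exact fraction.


μ = E[X] = 21/11, a = 16.
Markov: P[X ≥ 16] ≤ μ/a = (21/11)/16 = 21/176.
Numerically: ≈ 0.1193.
(Since a = 16 > μ = 1.9091, the bound 21/176 is < 1 and informative.)

P[X ≥ 16] ≤ 21/176 ≈ 0.1193.


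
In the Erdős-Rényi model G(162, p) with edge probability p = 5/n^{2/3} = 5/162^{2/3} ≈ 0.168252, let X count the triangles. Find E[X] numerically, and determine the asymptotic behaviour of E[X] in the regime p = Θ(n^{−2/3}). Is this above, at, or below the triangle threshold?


Number of potential triangles: C(162, 3) = 695520.
Each occurs with probability p³ ≈ (0.168252)³ ≈ 4.76299345e-03.
By linearity: E[X] = C(162, 3)·p³ ≈ 695520 · 4.76299345e-03 ≈ 3312.757202.
Since α = 2/3 < 1, p = c/n^{2/3} ≫ 1/n is above the triangle threshold p ~ 1/n. Asymptotically E[X] ~ (c³/6)·n^{3(1−α)} = (5³/6)·n^{1} → ∞; triangles are abundant w.h.p.

E[X] ≈ 3312.757202; in regime p = Θ(1/n^{2/3}) E[X] diverges (above the triangle threshold p ~ 1/n).


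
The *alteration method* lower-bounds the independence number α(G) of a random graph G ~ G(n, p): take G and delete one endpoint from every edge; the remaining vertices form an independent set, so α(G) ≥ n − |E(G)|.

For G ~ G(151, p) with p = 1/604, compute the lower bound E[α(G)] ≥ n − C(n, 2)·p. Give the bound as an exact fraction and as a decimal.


E[|E(G)|] = C(151, 2)·p = 11325 · (1/604) = 75/4.
E[α(G)] ≥ n − E[|E(G)|] = 151 − 75/4 = 529/4.
Numerically: ≈ 132.25000.
(This is only a lower bound; the true E[α(G)] may be larger.)

E[α(G)] ≥ 529/4 ≈ 132.25000.


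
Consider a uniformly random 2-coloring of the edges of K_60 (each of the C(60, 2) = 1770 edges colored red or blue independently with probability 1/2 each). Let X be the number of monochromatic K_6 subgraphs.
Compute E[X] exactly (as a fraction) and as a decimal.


Let X = Σ_S X_S over the C(60, 6) = 50063860 subsets S of size 6, where X_S = 1 if the K_6 on S is monochromatic.
For a fixed S, the K_6 on S has C(6, 2) = 15 edges. P[all 15 edges red] = (1/2)^15, and likewise for blue, so P[monochromatic] = 2·(1/2)^15 = 2^{1 − 15} = 1/16384.
By linearity: E[X] = C(60, 6) · 2^{1 − 15} = 50063860 · 1/16384 = 12515965/4096.
Numerically: E[X] ≈ 3055.656.

E[X] = C(60,6)·2^(1−C(6,2)) = 12515965/4096 ≈ 3055.656.


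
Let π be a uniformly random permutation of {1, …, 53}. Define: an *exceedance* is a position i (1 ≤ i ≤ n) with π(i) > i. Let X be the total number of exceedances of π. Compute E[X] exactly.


Write X = Σ_{i=1}^{53} X_i, where X_i = 1_{π(i) > i}.
For each fixed i, π(i) is uniform over {1, …, 53} (marginal of a uniform permutation), so P[π(i) > i] = (n − i)/n. Summing: Σ_{i=1}^{53} (n − i)/n = (0 + 1 + … + 52)/53 = 53(53 − 1)/(2·53) = (53 − 1)/2.
Hence E[X] = Σ_{i=1}^{53} (53 − i)/53 = 26 ≈ 26.000.

E[X] = 26 = 26.000.


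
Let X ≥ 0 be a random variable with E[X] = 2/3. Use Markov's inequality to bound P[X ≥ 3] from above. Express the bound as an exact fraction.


μ = E[X] = 2/3, a = 3.
Markov: P[X ≥ 3] ≤ μ/a = (2/3)/3 = 2/9.
Numerically: ≈ 0.222.
(Since a = 3 > μ = 0.667, the bound 2/9 is < 1 and informative.)

P[X ≥ 3] ≤ 2/9 ≈ 0.222.


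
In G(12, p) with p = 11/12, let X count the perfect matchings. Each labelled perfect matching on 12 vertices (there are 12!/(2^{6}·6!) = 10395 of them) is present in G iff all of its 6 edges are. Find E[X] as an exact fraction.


K_12 has 12!/(2^{6}·6!) = 10395 labelled perfect matchings.
For each such perfect matching H, let X_H = 1 if all 6 edges of H are present in G. Then P[X_H = 1] = p^{6} = (11/12)^{6} = 1771561/2985984.
Summing the indicators: E[X] = Σ_H E[X_H] = 10395 · p^{6} = 10395 · 1771561/2985984 = 682050985/110592.
Numerically: E[X] ≈ 6167.27.

E[X] = 10395 · (11/12)^{6} = 682050985/110592 ≈ 6167.27.


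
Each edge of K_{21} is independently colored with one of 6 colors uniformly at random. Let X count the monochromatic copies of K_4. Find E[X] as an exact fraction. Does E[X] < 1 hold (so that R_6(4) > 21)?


E[X] = C(21, 4) · 6^{1 − 6} = 5985 · 6^{−5} = 5985/7776.
As a reduced fraction: E[X] = 665/864 ≈ 0.7696759.
Is E[X] < 1? YES.
Since E[X] < 1, there exists a 6-coloring of K_{21} with no monochromatic K_4; hence R_6(4) > 21.

E[X] = 665/864 ≈ 0.7696759; E[X] < 1, so R_6(4) > 21.


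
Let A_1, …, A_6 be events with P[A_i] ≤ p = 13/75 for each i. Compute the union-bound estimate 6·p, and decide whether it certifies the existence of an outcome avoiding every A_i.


Union bound: P[∪_{i=1}^{6} A_i] ≤ Σ_i P[A_i] ≤ 6·p = 6·(13/75) = 26/25.
Numerically: 26/25 ≈ 1.0400000.
Is 26/25 < 1? NO.
Since the bound 26/25 is ≥ 1, the union bound is uninformative here; it does NOT by itself certify existence.

6·p = 26/25 ≈ 1.0400000; existence NOT certified by the union bound.


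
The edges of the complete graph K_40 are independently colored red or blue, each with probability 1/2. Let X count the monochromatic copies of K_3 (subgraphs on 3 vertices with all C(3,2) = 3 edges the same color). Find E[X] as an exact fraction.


Let X = Σ_S X_S over the C(40, 3) = 9880 subsets S of size 3, where X_S = 1 if the K_3 on S is monochromatic.
For a fixed S, the K_3 on S has C(3, 2) = 3 edges. P[all 3 edges red] = (1/2)^3, and likewise for blue, so P[monochromatic] = 2·(1/2)^3 = 2^{1 − 3} = 1/4.
By linearity of expectation: E[X] = C(40, 3) · 2^{1 − 3} = 9880 · 1/4 = 2470.
Numerically: E[X] ≈ 2470.00000.

E[X] = C(40,3)·2^(1−C(3,2)) = 2470 ≈ 2470.00000.


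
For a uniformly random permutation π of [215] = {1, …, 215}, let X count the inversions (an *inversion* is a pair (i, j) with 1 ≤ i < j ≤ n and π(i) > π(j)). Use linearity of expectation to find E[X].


Write X = Σ X_I over the C(215, 2) = 23005 pairs i < j, with X_I the indicator of one inversion.
There are 23005 indicators.
For each fixed pair i < j, the values π(i) and π(j) are two distinct elements of {1, …, 215} in uniformly random order; by symmetry P[π(i) > π(j)] = 1/2.
By linearity: E[X] = 23005 · (1/2) = C(215, 2) · (1/2) = 23005/2 = 23005/2 ≈ 11502.50000.

E[X] = 23005/2 = 11502.50000.


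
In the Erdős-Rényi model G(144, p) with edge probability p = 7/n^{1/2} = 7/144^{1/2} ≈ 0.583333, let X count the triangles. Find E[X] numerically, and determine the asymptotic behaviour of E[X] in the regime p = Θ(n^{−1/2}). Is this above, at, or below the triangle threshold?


Number of potential triangles: C(144, 3) = 487344.
Each occurs with probability p³ ≈ (0.583333)³ ≈ 1.98495370e-01.
By linearity: E[X] = C(144, 3)·p³ ≈ 487344 · 1.98495370e-01 ≈ 96735.527778.
Since α = 1/2 < 1, p = c/n^{1/2} ≫ 1/n is above the triangle threshold p ~ 1/n. Asymptotically E[X] ~ (c³/6)·n^{3(1−α)} = (7³/6)·n^{1.5} → ∞; triangles are abundant w.h.p.

E[X] ≈ 96735.527778; in regime p = Θ(1/n^{1/2}) E[X] diverges (above the triangle threshold p ~ 1/n).


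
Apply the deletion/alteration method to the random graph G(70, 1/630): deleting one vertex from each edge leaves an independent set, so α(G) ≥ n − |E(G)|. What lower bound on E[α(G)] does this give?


E[|E(G)|] = C(70, 2)·p = 2415 · (1/630) = 23/6.
E[α(G)] ≥ n − E[|E(G)|] = 70 − 23/6 = 397/6.
Numerically: ≈ 66.167.
(This is only a lower bound; the true E[α(G)] may be larger.)

E[α(G)] ≥ 397/6 ≈ 66.167.


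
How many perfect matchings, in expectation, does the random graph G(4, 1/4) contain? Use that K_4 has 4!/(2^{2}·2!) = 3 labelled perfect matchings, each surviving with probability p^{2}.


K_4 has 4!/(2^{2}·2!) = 3 labelled perfect matchings.
For each such perfect matching H, let X_H = 1 if all 2 edges of H are present in G. Then P[X_H = 1] = p^{2} = (1/4)^{2} = 1/16.
By linearity of expectation: E[X] = Σ_H E[X_H] = 3 · p^{2} = 3 · 1/16 = 3/16.
Numerically: E[X] ≈ 0.1875.

E[X] = 3 · (1/4)^{2} = 3/16 ≈ 0.1875.


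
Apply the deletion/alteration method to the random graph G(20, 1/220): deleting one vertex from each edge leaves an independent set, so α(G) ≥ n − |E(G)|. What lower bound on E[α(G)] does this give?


E[|E(G)|] = C(20, 2)·p = 190 · (1/220) = 19/22.
E[α(G)] ≥ n − E[|E(G)|] = 20 − 19/22 = 421/22.
Numerically: ≈ 19.136364.
(This is only a lower bound; the true E[α(G)] may be larger.)

E[α(G)] ≥ 421/22 ≈ 19.136364.


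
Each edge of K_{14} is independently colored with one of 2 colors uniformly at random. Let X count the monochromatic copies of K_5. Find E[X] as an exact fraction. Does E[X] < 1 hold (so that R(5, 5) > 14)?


E[X] = C(14, 5) · 2^{1 − 10} = 2002 · 2^{−9} = 2002/512.
As a reduced fraction: E[X] = 1001/256 ≈ 3.910.
Is E[X] < 1? NO.
Since E[X] ≥ 1, the first-moment bound is inconclusive at n = 14; it does NOT by itself certify R(5, 5) > 14.

E[X] = 1001/256 ≈ 3.910; E[X] ≥ 1; first-moment method inconclusive here.


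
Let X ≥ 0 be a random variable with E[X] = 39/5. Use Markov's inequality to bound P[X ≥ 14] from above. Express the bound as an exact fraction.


μ = E[X] = 39/5, a = 14.
Markov: P[X ≥ 14] ≤ μ/a = (39/5)/14 = 39/70.
Numerically: ≈ 0.557.
(Since a = 14 > μ = 7.800, the bound 39/70 is < 1 and informative.)

P[X ≥ 14] ≤ 39/70 ≈ 0.557.


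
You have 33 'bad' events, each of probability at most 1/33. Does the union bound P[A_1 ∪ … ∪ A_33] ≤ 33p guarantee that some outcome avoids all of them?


Union bound: P[∪_{i=1}^{33} A_i] ≤ Σ_i P[A_i] ≤ 33·p = 33·(1/33) = 1.
Numerically: 1 ≈ 1.000.
Is 1 < 1? NO.
Since the bound 1 is ≥ 1, the union bound is uninformative here; it does NOT by itself certify existence.

33·p = 1 ≈ 1.000; existence NOT certified by the union bound.


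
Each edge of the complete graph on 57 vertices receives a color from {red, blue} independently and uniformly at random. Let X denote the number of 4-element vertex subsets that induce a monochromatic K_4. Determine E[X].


Let X = Σ_S X_S over the C(57, 4) = 395010 subsets S of size 4, where X_S = 1 if the K_4 on S is monochromatic.
For a fixed S, the K_4 on S has C(4, 2) = 6 edges. P[all 6 edges red] = (1/2)^6, and likewise for blue, so P[monochromatic] = 2·(1/2)^6 = 2^{1 − 6} = 1/32.
By linearity of expectation: E[X] = C(57, 4) · 2^{1 − 6} = 395010 · 1/32 = 197505/16.
Numerically: E[X] ≈ 12344.062.

E[X] = C(57,4)·2^(1−C(4,2)) = 197505/16 ≈ 12344.062.


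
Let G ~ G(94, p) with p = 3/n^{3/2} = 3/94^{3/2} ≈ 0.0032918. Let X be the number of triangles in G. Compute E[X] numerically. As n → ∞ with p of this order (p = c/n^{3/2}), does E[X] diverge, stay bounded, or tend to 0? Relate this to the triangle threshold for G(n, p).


Number of potential triangles: C(94, 3) = 134044.
Each occurs with probability p³ ≈ (0.0032918)³ ≈ 3.5668794e-08.
By linearity: E[X] = C(94, 3)·p³ ≈ 134044 · 3.5668794e-08 ≈ 0.00478.
Since α = 3/2 > 1, p = c/n^{3/2} = o(1/n) is below the triangle threshold p ~ 1/n. Asymptotically E[X] ~ (c³/6)·n^{3(1−α)} = (3³/6)·n^{-1.5} → 0, so by Markov's inequality G has no triangles w.h.p.

E[X] ≈ 0.00478; in regime p = Θ(1/n^{3/2}) E[X] tends to 0 (below the triangle threshold p ~ 1/n).


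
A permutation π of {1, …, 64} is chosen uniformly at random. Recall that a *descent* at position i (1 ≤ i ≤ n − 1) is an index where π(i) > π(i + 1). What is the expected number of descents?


Write X = Σ X_I over i = 1, …, 63, with X_I the indicator of one descent.
There are 63 indicators.
For each fixed i, the pair (π(i), π(i+1)) is a uniformly random ordered pair of distinct values from {1, …, 64}; by symmetry P[π(i) > π(i+1)] = 1/2.
By linearity: E[X] = 63 · (1/2) = (64 − 1) · (1/2) = 63/2 ≈ 31.5000.

E[X] = 63/2 = 31.5000.


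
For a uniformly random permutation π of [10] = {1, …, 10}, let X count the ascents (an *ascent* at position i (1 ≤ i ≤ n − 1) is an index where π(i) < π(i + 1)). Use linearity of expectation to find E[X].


Write X = Σ X_I over i = 1, …, 9, with X_I the indicator of one ascent.
There are 9 indicators.
For each fixed i, the pair (π(i), π(i+1)) is a uniformly random ordered pair of distinct values from {1, …, 10}; by symmetry P[π(i) < π(i+1)] = 1/2.
By linearity: E[X] = 9 · (1/2) = (10 − 1) · (1/2) = 9/2 ≈ 4.500000.

E[X] = 9/2 = 4.500000.


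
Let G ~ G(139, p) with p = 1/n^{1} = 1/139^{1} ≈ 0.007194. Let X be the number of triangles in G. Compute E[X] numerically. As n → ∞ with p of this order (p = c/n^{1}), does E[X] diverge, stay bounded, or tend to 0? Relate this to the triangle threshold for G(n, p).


Number of potential triangles: C(139, 3) = 437989.
Each occurs with probability p³ ≈ (0.007194)³ ≈ 3.723536e-07.
By linearity: E[X] = C(139, 3)·p³ ≈ 437989 · 3.723536e-07 ≈ 0.1631.
Here α = 1, so p = 1/n is exactly at the triangle threshold p ~ 1/n. Asymptotically E[X] → c³/6 = 1³/6 = 1/6 ≈ 0.1667, a bounded constant. In this regime the triangle count is asymptotically Poisson(c³/6).

E[X] ≈ 0.1631; in regime p = Θ(1/n^{1}) E[X] stays bounded (at the triangle threshold p ~ 1/n).


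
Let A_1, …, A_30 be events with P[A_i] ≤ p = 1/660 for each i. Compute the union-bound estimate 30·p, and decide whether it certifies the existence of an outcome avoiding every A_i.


Union bound: P[∪_{i=1}^{30} A_i] ≤ Σ_i P[A_i] ≤ 30·p = 30·(1/660) = 1/22.
Numerically: 1/22 ≈ 0.045455.
Is 1/22 < 1? YES.
Since P[∪ A_i] ≤ 1/22 < 1, the complement has P[∩ A_i^c] ≥ 1 − 1/22 = 21/22 > 0, so some outcome avoids every A_i.

30·p = 1/22 ≈ 0.045455; existence CERTIFIED by the union bound.


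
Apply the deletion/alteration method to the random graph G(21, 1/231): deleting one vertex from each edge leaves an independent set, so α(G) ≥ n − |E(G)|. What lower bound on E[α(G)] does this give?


E[|E(G)|] = C(21, 2)·p = 210 · (1/231) = 10/11.
E[α(G)] ≥ n − E[|E(G)|] = 21 − 10/11 = 221/11.
Numerically: ≈ 20.09091.
(This is only a lower bound; the true E[α(G)] may be larger.)

E[α(G)] ≥ 221/11 ≈ 20.09091.


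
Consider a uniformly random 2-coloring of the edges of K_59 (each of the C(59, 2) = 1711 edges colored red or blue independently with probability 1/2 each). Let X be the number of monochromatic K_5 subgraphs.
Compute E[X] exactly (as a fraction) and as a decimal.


Let X = Σ_S X_S over the C(59, 5) = 5006386 subsets S of size 5, where X_S = 1 if the K_5 on S is monochromatic.
For a fixed S, the K_5 on S has C(5, 2) = 10 edges. P[all 10 edges red] = (1/2)^10, and likewise for blue, so P[monochromatic] = 2·(1/2)^10 = 2^{1 − 10} = 1/512.
By linearity: E[X] = C(59, 5) · 2^{1 − 10} = 5006386 · 1/512 = 2503193/256.
Numerically: E[X] ≈ 9778.098.

E[X] = C(59,5)·2^(1−C(5,2)) = 2503193/256 ≈ 9778.098.


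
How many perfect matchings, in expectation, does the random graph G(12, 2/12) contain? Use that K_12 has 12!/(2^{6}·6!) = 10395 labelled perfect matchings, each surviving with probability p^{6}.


K_12 has 12!/(2^{6}·6!) = 10395 labelled perfect matchings.
For each such perfect matching H, let X_H = 1 if all 6 edges of H are present in G. Then P[X_H = 1] = p^{6} = (1/6)^{6} = 1/46656.
By linearity: E[X] = Σ_H E[X_H] = 10395 · p^{6} = 10395 · 1/46656 = 385/1728.
Numerically: E[X] ≈ 0.222801.

E[X] = 10395 · (1/6)^{6} = 385/1728 ≈ 0.222801.


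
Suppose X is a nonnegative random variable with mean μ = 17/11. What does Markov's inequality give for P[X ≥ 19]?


μ = E[X] = 17/11, a = 19.
Markov: P[X ≥ 19] ≤ μ/a = (17/11)/19 = 17/209.
Numerically: ≈ 0.0813.
(Since a = 19 > μ = 1.5455, the bound 17/209 is < 1 and informative.)

P[X ≥ 19] ≤ 17/209 ≈ 0.0813.


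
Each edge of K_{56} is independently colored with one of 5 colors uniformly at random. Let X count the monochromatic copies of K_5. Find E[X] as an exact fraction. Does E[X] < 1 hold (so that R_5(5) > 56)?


E[X] = C(56, 5) · 5^{1 − 10} = 3819816 · 5^{−9} = 3819816/1953125.
As a reduced fraction: E[X] = 3819816/1953125 ≈ 1.9557458.
Is E[X] < 1? NO.
Since E[X] ≥ 1, the first-moment bound is inconclusive at n = 56; it does NOT by itself certify R_5(5) > 56.

E[X] = 3819816/1953125 ≈ 1.9557458; E[X] ≥ 1; first-moment method inconclusive here.


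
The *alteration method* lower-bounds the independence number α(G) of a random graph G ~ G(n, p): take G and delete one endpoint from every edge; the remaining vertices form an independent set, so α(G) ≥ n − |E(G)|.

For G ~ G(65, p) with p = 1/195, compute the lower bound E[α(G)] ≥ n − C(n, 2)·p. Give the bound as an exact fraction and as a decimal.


E[|E(G)|] = C(65, 2)·p = 2080 · (1/195) = 32/3.
E[α(G)] ≥ n − E[|E(G)|] = 65 − 32/3 = 163/3.
Numerically: ≈ 54.33333.
(This is only a lower bound; the true E[α(G)] may be larger.)

E[α(G)] ≥ 163/3 ≈ 54.33333.


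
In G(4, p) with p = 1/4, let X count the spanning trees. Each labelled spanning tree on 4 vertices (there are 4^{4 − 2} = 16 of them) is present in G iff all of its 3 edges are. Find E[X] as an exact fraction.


K_4 has 4^{4 − 2} = 16 labelled spanning trees.
For each such spanning tree H, let X_H = 1 if all 3 edges of H are present in G. Then P[X_H = 1] = p^{3} = (1/4)^{3} = 1/64.
By linearity of expectation: E[X] = Σ_H E[X_H] = 16 · p^{3} = 16 · 1/64 = 1/4.
Numerically: E[X] ≈ 0.25.

E[X] = 16 · (1/4)^{3} = 1/4 ≈ 0.25.


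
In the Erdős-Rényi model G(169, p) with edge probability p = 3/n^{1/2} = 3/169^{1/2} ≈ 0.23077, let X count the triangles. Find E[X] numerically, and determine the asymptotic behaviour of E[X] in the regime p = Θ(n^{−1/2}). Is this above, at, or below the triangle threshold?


Number of potential triangles: C(169, 3) = 790244.
Each occurs with probability p³ ≈ (0.23077)³ ≈ 1.2289486e-02.
By linearity: E[X] = C(169, 3)·p³ ≈ 790244 · 1.2289486e-02 ≈ 9711.69231.
Since α = 1/2 < 1, p = c/n^{1/2} ≫ 1/n is above the triangle threshold p ~ 1/n. Asymptotically E[X] ~ (c³/6)·n^{3(1−α)} = (3³/6)·n^{1.5} → ∞; triangles are abundant w.h.p.

E[X] ≈ 9711.69231; in regime p = Θ(1/n^{1/2}) E[X] diverges (above the triangle threshold p ~ 1/n).


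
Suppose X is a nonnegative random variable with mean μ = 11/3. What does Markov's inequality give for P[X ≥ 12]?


μ = E[X] = 11/3, a = 12.
Markov: P[X ≥ 12] ≤ μ/a = (11/3)/12 = 11/36.
Numerically: ≈ 0.3056.
(Since a = 12 > μ = 3.6667, the bound 11/36 is < 1 and informative.)

P[X ≥ 12] ≤ 11/36 ≈ 0.3056.


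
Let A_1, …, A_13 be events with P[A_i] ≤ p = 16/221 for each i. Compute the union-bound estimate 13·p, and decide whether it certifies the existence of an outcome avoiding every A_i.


Union bound: P[∪_{i=1}^{13} A_i] ≤ Σ_i P[A_i] ≤ 13·p = 13·(16/221) = 16/17.
Numerically: 16/17 ≈ 0.9411765.
Is 16/17 < 1? YES.
Since P[∪ A_i] ≤ 16/17 < 1, the complement has P[∩ A_i^c] ≥ 1 − 16/17 = 1/17 > 0, so some outcome avoids every A_i.

13·p = 16/17 ≈ 0.9411765; existence CERTIFIED by the union bound.


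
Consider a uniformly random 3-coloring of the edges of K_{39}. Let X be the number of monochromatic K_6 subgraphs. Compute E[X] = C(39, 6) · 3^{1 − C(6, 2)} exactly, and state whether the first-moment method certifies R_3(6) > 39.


E[X] = C(39, 6) · 3^{1 − 15} = 3262623 · 3^{−14} = 3262623/4782969.
As a reduced fraction: E[X] = 1087541/1594323 ≈ 0.6821334.
Is E[X] < 1? YES.
Since E[X] < 1, there exists a 3-coloring of K_{39} with no monochromatic K_6; hence R_3(6) > 39.

E[X] = 1087541/1594323 ≈ 0.6821334; E[X] < 1, so R_3(6) > 39.


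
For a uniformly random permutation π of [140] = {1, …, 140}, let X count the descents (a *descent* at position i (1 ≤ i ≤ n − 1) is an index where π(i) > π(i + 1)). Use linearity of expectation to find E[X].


Write X = Σ X_I over i = 1, …, 139, with X_I the indicator of one descent.
There are 139 indicators.
For each fixed i, the pair (π(i), π(i+1)) is a uniformly random ordered pair of distinct values from {1, …, 140}; by symmetry P[π(i) > π(i+1)] = 1/2.
By linearity: E[X] = 139 · (1/2) = (140 − 1) · (1/2) = 139/2 ≈ 69.5000.

E[X] = 139/2 = 69.5000.


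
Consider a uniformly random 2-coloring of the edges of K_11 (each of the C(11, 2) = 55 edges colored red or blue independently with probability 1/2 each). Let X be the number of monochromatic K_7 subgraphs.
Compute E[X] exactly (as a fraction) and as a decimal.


Let X = Σ_S X_S over the C(11, 7) = 330 subsets S of size 7, where X_S = 1 if the K_7 on S is monochromatic.
For a fixed S, the K_7 on S has C(7, 2) = 21 edges. P[all 21 edges red] = (1/2)^21, and likewise for blue, so P[monochromatic] = 2·(1/2)^21 = 2^{1 − 21} = 1/1048576.
Summing: E[X] = C(11, 7) · 2^{1 − 21} = 330 · 1/1048576 = 165/524288.
Numerically: E[X] ≈ 0.000315.

E[X] = C(11,7)·2^(1−C(7,2)) = 165/524288 ≈ 0.000315.


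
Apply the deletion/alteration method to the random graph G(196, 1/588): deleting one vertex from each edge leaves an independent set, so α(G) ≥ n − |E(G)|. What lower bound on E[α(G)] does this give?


E[|E(G)|] = C(196, 2)·p = 19110 · (1/588) = 65/2.
E[α(G)] ≥ n − E[|E(G)|] = 196 − 65/2 = 327/2.
Numerically: ≈ 163.5000.
(This is only a lower bound; the true E[α(G)] may be larger.)

E[α(G)] ≥ 327/2 ≈ 163.5000.


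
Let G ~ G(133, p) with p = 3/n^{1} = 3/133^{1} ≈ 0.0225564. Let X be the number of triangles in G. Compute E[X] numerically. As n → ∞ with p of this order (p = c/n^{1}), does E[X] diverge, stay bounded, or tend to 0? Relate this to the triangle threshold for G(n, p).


Number of potential triangles: C(133, 3) = 383306.
Each occurs with probability p³ ≈ (0.0225564)³ ≈ 1.14764836e-05.
By linearity: E[X] = C(133, 3)·p³ ≈ 383306 · 1.14764836e-05 ≈ 4.399005.
Here α = 1, so p = 3/n is exactly at the triangle threshold p ~ 1/n. Asymptotically E[X] → c³/6 = 3³/6 = 9/2 ≈ 4.500000, a bounded constant. In this regime the triangle count is asymptotically Poisson(c³/6).

E[X] ≈ 4.399005; in regime p = Θ(1/n^{1}) E[X] stays bounded (at the triangle threshold p ~ 1/n).


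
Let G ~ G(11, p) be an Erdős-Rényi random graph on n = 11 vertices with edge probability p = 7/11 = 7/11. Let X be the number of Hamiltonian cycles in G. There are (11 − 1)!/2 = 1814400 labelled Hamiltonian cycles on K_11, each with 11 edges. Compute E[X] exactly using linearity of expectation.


K_11 has (11 − 1)!/2 = 1814400 labelled Hamiltonian cycles.
For each such Hamiltonian cycle H, let X_H = 1 if all 11 edges of H are present in G. Then P[X_H = 1] = p^{11} = (7/11)^{11} = 1977326743/285311670611.
Summing the indicators: E[X] = Σ_H E[X_H] = 1814400 · p^{11} = 1814400 · 1977326743/285311670611 = 3587661642499200/285311670611.
Numerically: E[X] ≈ 1.257e+04.

E[X] = 1814400 · (7/11)^{11} = 3587661642499200/285311670611 ≈ 1.257e+04.


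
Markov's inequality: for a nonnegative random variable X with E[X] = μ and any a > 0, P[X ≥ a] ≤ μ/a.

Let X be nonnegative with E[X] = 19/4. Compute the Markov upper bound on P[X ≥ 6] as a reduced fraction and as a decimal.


μ = E[X] = 19/4, a = 6.
Markov: P[X ≥ 6] ≤ μ/a = (19/4)/6 = 19/24.
Numerically: ≈ 0.792.
(Since a = 6 > μ = 4.750, the bound 19/24 is < 1 and informative.)

P[X ≥ 6] ≤ 19/24 ≈ 0.792.


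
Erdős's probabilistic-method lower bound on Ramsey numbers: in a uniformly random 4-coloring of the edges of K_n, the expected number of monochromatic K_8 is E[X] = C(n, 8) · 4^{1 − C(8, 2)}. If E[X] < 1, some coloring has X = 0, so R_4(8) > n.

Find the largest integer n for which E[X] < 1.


We need C(n, 8) · 4^{1 − 28} < 1, i.e. C(n, 8) < 4^{28 − 1} = 18014398509481984.
Check values of n near the boundary:
  n = 407: C(407, 8) = 17424959239309050; 17424959239309050 < 18014398509481984? YES
  n = 408: C(408, 8) = 17773458424095231; 17773458424095231 < 18014398509481984? YES
  n = 409: C(409, 8) = 18128041135797879; 18128041135797879 < 18014398509481984? NO
The largest n with C(n, 8) < 18014398509481984 is n = 408 (where E[X] = 17773458424095231/18014398509481984 ≈ 0.98663). Hence R_4(8) > 408, i.e. R_4(8) ≥ 409.

Largest n = 408; hence R_4(8) > 408.


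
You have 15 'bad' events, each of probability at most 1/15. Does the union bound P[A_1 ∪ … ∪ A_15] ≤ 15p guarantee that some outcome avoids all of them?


Union bound: P[∪_{i=1}^{15} A_i] ≤ Σ_i P[A_i] ≤ 15·p = 15·(1/15) = 1.
Numerically: 1 ≈ 1.00000.
Is 1 < 1? NO.
Since the bound 1 is ≥ 1, the union bound is uninformative here; it does NOT by itself certify existence.

15·p = 1 ≈ 1.00000; existence NOT certified by the union bound.


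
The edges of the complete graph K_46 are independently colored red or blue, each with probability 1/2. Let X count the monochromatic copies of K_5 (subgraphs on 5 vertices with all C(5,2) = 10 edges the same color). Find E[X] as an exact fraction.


Let X = Σ_S X_S over the C(46, 5) = 1370754 subsets S of size 5, where X_S = 1 if the K_5 on S is monochromatic.
For a fixed S, the K_5 on S has C(5, 2) = 10 edges. P[all 10 edges red] = (1/2)^10, and likewise for blue, so P[monochromatic] = 2·(1/2)^10 = 2^{1 − 10} = 1/512.
By linearity of expectation: E[X] = C(46, 5) · 2^{1 − 10} = 1370754 · 1/512 = 685377/256.
Numerically: E[X] ≈ 2677.253906.

E[X] = C(46,5)·2^(1−C(5,2)) = 685377/256 ≈ 2677.253906.


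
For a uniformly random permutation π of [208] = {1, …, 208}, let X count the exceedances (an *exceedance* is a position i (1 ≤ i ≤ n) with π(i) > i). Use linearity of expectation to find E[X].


Write X = Σ_{i=1}^{208} X_i, where X_i = 1_{π(i) > i}.
For each fixed i, π(i) is uniform over {1, …, 208} (marginal of a uniform permutation), so P[π(i) > i] = (n − i)/n. Summing: Σ_{i=1}^{208} (n − i)/n = (0 + 1 + … + 207)/208 = 208(208 − 1)/(2·208) = (208 − 1)/2.
Hence E[X] = Σ_{i=1}^{208} (208 − i)/208 = 207/2 ≈ 103.500000.

E[X] = 207/2 = 103.500000.


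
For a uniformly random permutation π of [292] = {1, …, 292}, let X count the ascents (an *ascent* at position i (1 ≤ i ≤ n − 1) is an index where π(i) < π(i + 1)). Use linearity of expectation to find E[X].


Write X = Σ X_I over i = 1, …, 291, with X_I the indicator of one ascent.
There are 291 indicators.
For each fixed i, the pair (π(i), π(i+1)) is a uniformly random ordered pair of distinct values from {1, …, 292}; by symmetry P[π(i) < π(i+1)] = 1/2.
By linearity: E[X] = 291 · (1/2) = (292 − 1) · (1/2) = 291/2 ≈ 145.500.

E[X] = 291/2 = 145.500.


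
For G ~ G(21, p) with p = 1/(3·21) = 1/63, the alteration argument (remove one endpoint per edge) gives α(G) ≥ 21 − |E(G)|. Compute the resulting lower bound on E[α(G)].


E[|E(G)|] = C(21, 2)·p = 210 · (1/63) = 10/3.
E[α(G)] ≥ n − E[|E(G)|] = 21 − 10/3 = 53/3.
Numerically: ≈ 17.667.
(This is only a lower bound; the true E[α(G)] may be larger.)

E[α(G)] ≥ 53/3 ≈ 17.667.


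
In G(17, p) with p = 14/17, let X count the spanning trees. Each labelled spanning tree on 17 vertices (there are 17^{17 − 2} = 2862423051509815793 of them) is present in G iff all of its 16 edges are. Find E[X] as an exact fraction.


K_17 has 17^{17 − 2} = 2862423051509815793 labelled spanning trees.
For each such spanning tree H, let X_H = 1 if all 16 edges of H are present in G. Then P[X_H = 1] = p^{16} = (14/17)^{16} = 2177953337809371136/48661191875666868481.
By linearity: E[X] = Σ_H E[X_H] = 2862423051509815793 · p^{16} = 2862423051509815793 · 2177953337809371136/48661191875666868481 = 2177953337809371136/17.
Numerically: E[X] ≈ 1.28e+17.

E[X] = 2862423051509815793 · (14/17)^{16} = 2177953337809371136/17 ≈ 1.28e+17.


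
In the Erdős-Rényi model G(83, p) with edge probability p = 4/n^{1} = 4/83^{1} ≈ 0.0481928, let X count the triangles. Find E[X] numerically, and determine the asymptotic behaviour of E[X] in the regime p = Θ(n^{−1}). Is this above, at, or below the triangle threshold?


Number of potential triangles: C(83, 3) = 91881.
Each occurs with probability p³ ≈ (0.0481928)³ ≈ 1.11929792e-04.
By linearity: E[X] = C(83, 3)·p³ ≈ 91881 · 1.11929792e-04 ≈ 10.284221.
Here α = 1, so p = 4/n is exactly at the triangle threshold p ~ 1/n. Asymptotically E[X] → c³/6 = 4³/6 = 32/3 ≈ 10.666667, a bounded constant. In this regime the triangle count is asymptotically Poisson(c³/6).

E[X] ≈ 10.284221; in regime p = Θ(1/n^{1}) E[X] stays bounded (at the triangle threshold p ~ 1/n).


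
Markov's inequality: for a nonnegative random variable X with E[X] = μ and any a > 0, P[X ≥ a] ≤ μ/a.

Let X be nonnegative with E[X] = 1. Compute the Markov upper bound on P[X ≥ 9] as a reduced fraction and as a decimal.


μ = E[X] = 1, a = 9.
Markov: P[X ≥ 9] ≤ μ/a = (1)/9 = 1/9.
Numerically: ≈ 0.1111.
(Since a = 9 > μ = 1.0000, the bound 1/9 is < 1 and informative.)

P[X ≥ 9] ≤ 1/9 ≈ 0.1111.


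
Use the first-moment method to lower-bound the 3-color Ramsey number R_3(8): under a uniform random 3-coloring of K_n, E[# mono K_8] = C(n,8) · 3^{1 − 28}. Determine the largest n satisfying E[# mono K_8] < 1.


We need C(n, 8) · 3^{1 − 28} < 1, i.e. C(n, 8) < 3^{28 − 1} = 7625597484987.
Check values of n near the boundary:
  n = 153: C(153, 8) = 6183023199255; 6183023199255 < 7625597484987? YES
  n = 154: C(154, 8) = 6521818990995; 6521818990995 < 7625597484987? YES
  n = 155: C(155, 8) = 6876747915675; 6876747915675 < 7625597484987? YES
  n = 156: C(156, 8) = 7248464019225; 7248464019225 < 7625597484987? YES
  n = 157: C(157, 8) = 7637643295425; 7637643295425 < 7625597484987? NO
The largest n with C(n, 8) < 7625597484987 is n = 156 (where E[X] = 805384891025/847288609443 ≈ 0.95054). Hence R_3(8) > 156, i.e. R_3(8) ≥ 157.

Largest n = 156; hence R_3(8) > 156.


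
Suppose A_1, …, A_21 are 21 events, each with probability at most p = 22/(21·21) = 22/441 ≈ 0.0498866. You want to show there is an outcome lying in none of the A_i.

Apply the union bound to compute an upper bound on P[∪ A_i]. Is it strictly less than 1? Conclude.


Union bound: P[∪_{i=1}^{21} A_i] ≤ Σ_i P[A_i] ≤ 21·p = 21·(22/441) = 22/21.
Numerically: 22/21 ≈ 1.0476190.
Is 22/21 < 1? NO.
Since the bound 22/21 is ≥ 1, the union bound is uninformative here; it does NOT by itself certify existence.

21·p = 22/21 ≈ 1.0476190; existence NOT certified by the union bound.


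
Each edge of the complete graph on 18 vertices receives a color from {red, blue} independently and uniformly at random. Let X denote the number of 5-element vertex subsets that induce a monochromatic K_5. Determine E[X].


Let X = Σ_S X_S over the C(18, 5) = 8568 subsets S of size 5, where X_S = 1 if the K_5 on S is monochromatic.
For a fixed S, the K_5 on S has C(5, 2) = 10 edges. P[all 10 edges red] = (1/2)^10, and likewise for blue, so P[monochromatic] = 2·(1/2)^10 = 2^{1 − 10} = 1/512.
By linearity of expectation: E[X] = C(18, 5) · 2^{1 − 10} = 8568 · 1/512 = 1071/64.
Numerically: E[X] ≈ 16.734375.

E[X] = C(18,5)·2^(1−C(5,2)) = 1071/64 ≈ 16.734375.
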